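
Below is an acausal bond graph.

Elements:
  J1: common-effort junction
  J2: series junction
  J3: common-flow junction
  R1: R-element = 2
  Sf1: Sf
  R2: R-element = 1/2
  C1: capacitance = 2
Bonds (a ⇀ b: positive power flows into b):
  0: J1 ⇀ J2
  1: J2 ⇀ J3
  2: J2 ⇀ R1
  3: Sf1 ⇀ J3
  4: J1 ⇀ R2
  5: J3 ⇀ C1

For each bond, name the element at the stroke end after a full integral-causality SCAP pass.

β0 →J2
β1 →J3
β2 →J2
β3 →Sf1
β4 →J1
β5 →J3

bond 3 stroke at Sf1  (source Sf1 imposes f)
bond 1 stroke at J3  (J3 flow already set via bond 3)
bond 5 stroke at J3  (common-f at J3 fixed by 3)
bond 0 stroke at J2  (common-f at J2 fixed by 1)
bond 2 stroke at J2  (J2: bond 1 brought flow, rest push out)
bond 4 stroke at J1  (only one effort-in slot at J1)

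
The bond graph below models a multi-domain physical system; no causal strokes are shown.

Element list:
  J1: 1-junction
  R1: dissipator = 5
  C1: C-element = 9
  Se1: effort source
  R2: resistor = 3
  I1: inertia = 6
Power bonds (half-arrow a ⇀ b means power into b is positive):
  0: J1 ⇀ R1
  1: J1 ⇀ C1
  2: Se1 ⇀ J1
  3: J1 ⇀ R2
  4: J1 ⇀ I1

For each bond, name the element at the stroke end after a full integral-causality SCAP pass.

β0 stroke at J1
β1 stroke at J1
β2 stroke at J1
β3 stroke at J1
β4 stroke at I1

#2 stroke at J1  (Se1: effort source, stroke at far end)
#1 stroke at J1  (C1 integral (e out))
#4 stroke at I1  (prefer integral on I1)
#0 stroke at J1  (J1 flow already set via bond 4)
#3 stroke at J1  (J1: bond 4 brought flow, rest push out)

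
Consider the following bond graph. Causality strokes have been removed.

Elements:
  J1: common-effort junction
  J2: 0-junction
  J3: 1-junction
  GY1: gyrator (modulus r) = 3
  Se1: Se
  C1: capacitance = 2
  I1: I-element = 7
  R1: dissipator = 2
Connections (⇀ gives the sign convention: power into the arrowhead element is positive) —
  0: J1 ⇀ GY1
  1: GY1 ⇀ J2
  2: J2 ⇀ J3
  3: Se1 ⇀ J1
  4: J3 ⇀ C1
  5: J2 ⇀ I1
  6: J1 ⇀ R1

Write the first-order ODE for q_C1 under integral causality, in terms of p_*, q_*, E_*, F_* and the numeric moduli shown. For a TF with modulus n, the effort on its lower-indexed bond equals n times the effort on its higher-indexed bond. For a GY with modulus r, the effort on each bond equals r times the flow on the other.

bond 3 stroke at J1  (Se1 fixes effort; stroke away)
bond 0 stroke at GY1  (common-e at J1 fixed by 3)
bond 6 stroke at R1  (common-e at J1 fixed by 3)
bond 1 stroke at GY1  (GY GY1: same side as bond 0)
bond 4 stroke at J3  (C1 outputs effort q/C1)
bond 2 stroke at J2  (J3: last free bond brings flow in)
bond 5 stroke at I1  (J2: bond 2 brought effort, rest push out)

dq_C1/dt = E_Se1/3 - p_I1/7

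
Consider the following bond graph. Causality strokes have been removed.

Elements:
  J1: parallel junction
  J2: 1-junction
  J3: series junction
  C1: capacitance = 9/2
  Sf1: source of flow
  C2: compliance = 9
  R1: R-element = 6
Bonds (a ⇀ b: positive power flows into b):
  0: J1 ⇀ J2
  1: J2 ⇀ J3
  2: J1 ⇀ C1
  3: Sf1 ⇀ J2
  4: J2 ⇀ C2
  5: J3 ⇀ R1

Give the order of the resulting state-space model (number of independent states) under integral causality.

bond 3 →Sf1  (Sf1: flow source, stroke at near end)
bond 0 →J2  (1-jn J2 has f-setter on 3)
bond 1 →J2  (common-f at J2 fixed by 3)
bond 4 →J2  (common-f at J2 fixed by 3)
bond 5 →J3  (J3: bond 1 brought flow, rest push out)
bond 2 →J1  (closing 0-jn rule on J1)

2  (C1, C2 all integral)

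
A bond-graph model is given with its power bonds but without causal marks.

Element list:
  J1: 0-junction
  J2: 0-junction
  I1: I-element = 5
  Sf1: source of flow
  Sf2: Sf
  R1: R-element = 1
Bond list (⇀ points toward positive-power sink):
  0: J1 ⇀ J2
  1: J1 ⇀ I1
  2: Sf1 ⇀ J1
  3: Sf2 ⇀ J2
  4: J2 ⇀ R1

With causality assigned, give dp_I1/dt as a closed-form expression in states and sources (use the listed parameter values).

β2 →Sf1  (Sf1 fixes flow; stroke at Sf1)
β3 →Sf2  (Sf2: flow source, stroke at near end)
β1 →I1  (prefer integral on I1)
β0 →J1  (closing 0-jn rule on J1)
β4 →J2  (closing 0-jn rule on J2)

dp_I1/dt = F_Sf1 + F_Sf2 - p_I1/5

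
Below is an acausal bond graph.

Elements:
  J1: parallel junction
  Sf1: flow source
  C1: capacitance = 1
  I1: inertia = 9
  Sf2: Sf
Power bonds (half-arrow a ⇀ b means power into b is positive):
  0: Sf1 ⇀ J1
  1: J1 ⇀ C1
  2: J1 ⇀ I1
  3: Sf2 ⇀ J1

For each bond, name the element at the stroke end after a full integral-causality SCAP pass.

bond 0 stroke at Sf1  (Sf1 fixes flow; stroke at Sf1)
bond 3 stroke at Sf2  (Sf2: flow source, stroke at near end)
bond 1 stroke at J1  (C1: C, integral causality)
bond 2 stroke at I1  (J1 effort already set via bond 1)

bond 0 stroke at Sf1
bond 1 stroke at J1
bond 2 stroke at I1
bond 3 stroke at Sf2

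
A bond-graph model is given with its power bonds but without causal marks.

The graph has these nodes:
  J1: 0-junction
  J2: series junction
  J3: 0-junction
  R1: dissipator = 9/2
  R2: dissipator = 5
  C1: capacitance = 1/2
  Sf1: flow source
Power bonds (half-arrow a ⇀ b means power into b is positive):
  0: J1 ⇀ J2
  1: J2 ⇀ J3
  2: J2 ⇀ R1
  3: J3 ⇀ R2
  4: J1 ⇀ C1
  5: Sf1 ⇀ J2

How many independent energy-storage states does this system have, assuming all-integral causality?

β5 stroke→Sf1  (Sf1: flow source, stroke at near end)
β0 stroke→J2  (J2 flow already set via bond 5)
β1 stroke→J2  (common-f at J2 fixed by 5)
β2 stroke→J2  (J2: bond 5 brought flow, rest push out)
β3 stroke→J3  (J3 needs exactly one e-in)
β4 stroke→J1  (closing 0-jn rule on J1)

1  (C1 all integral)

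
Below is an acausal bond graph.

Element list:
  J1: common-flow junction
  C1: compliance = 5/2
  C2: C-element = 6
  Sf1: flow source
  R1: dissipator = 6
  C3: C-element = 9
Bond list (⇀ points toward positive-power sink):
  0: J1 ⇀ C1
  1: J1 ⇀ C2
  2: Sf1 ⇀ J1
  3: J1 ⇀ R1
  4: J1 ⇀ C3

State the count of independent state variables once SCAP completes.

β2 stroke at Sf1  (Sf1 (Sf) sets flow on bond)
β0 stroke at J1  (J1 flow already set via bond 2)
β1 stroke at J1  (1-jn J1 has f-setter on 2)
β3 stroke at J1  (1-jn J1 has f-setter on 2)
β4 stroke at J1  (1-jn J1 has f-setter on 2)

3  (C1, C2, C3 all integral)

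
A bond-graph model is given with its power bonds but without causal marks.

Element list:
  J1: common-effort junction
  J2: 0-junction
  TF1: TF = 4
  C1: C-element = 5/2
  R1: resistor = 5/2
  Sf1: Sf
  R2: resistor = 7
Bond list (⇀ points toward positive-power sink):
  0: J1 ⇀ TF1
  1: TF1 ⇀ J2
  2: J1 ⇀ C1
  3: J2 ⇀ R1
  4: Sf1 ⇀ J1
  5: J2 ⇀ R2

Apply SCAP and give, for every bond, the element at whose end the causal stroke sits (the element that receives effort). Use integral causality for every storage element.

bond 4 |Sf1  (Sf1: flow source, stroke at near end)
bond 2 |J1  (C1 integral (e out))
bond 0 |TF1  (common-e at J1 fixed by 2)
bond 1 |J2  (TF TF1: opposite of bond 0)
bond 3 |R1  (common-e at J2 fixed by 1)
bond 5 |R2  (0-jn J2 has e-setter on 1)

β0 stroke at TF1
β1 stroke at J2
β2 stroke at J1
β3 stroke at R1
β4 stroke at Sf1
β5 stroke at R2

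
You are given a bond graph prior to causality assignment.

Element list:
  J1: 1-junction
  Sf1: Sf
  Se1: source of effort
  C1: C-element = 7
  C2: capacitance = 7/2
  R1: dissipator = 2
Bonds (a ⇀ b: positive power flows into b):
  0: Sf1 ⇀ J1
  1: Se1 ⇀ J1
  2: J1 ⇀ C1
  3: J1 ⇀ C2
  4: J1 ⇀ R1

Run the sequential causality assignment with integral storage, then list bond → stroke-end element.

bond 0 |Sf1
bond 1 |J1
bond 2 |J1
bond 3 |J1
bond 4 |J1

b0 |Sf1  (source Sf1 imposes f)
b1 |J1  (Se1 (Se) sets effort on bond)
b2 |J1  (1-jn J1 has f-setter on 0)
b3 |J1  (J1: bond 0 brought flow, rest push out)
b4 |J1  (common-f at J1 fixed by 0)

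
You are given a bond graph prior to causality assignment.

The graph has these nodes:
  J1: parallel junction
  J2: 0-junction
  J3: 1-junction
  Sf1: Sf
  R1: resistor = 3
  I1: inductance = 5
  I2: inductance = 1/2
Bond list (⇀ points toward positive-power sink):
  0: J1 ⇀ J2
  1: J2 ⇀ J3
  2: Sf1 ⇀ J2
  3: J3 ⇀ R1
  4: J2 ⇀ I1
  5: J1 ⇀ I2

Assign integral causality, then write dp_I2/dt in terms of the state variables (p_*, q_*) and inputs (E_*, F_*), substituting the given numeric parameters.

dp_I2/dt = 3*F_Sf1 - 3*p_I1/5 - 6*p_I2

#2 stroke→Sf1  (Sf1 (Sf) sets flow on bond)
#4 stroke→I1  (I1: I, integral causality)
#5 stroke→I2  (prefer integral on I2)
#0 stroke→J1  (J1: last free bond brings effort in)
#1 stroke→J2  (only one effort-in slot at J2)
#3 stroke→J3  (common-f at J3 fixed by 1)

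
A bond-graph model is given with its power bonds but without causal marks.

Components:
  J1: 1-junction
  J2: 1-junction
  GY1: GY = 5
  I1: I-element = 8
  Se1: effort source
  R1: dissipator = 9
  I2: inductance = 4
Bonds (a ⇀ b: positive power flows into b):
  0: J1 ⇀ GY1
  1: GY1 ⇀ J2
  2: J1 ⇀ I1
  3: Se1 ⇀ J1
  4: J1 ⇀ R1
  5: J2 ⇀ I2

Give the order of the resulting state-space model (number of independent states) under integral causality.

2  (I1, I2 all integral)

bond 3 →J1  (Se1 (Se) sets effort on bond)
bond 2 →I1  (I1 integral (f out))
bond 0 →J1  (J1: bond 2 brought flow, rest push out)
bond 4 →J1  (1-jn J1 has f-setter on 2)
bond 1 →J2  (through GY1, causality inverts; strokes same side of GY1)
bond 5 →I2  (J2 needs exactly one f-in)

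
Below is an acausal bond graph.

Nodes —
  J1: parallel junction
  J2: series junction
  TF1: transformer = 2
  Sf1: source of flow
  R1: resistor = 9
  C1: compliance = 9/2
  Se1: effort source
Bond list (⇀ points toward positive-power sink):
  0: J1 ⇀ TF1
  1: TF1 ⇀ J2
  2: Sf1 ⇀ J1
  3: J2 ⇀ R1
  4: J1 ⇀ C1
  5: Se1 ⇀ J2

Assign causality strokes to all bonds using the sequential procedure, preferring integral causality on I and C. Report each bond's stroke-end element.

bond 2 →Sf1  (source Sf1 imposes f)
bond 5 →J2  (Se1 (Se) sets effort on bond)
bond 4 →J1  (C1 outputs effort q/C1)
bond 0 →TF1  (0-jn J1 has e-setter on 4)
bond 1 →J2  (through TF1, causality passes straight; one stroke at TF1)
bond 3 →R1  (J2: last free bond brings flow in)

#0 |TF1
#1 |J2
#2 |Sf1
#3 |R1
#4 |J1
#5 |J2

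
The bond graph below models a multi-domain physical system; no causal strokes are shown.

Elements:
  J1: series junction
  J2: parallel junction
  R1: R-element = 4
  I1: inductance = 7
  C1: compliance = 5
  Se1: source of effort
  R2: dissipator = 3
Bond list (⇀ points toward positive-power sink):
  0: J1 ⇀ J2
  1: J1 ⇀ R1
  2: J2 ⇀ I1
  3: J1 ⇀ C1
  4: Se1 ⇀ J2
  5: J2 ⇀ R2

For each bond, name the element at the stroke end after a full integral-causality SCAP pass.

β4 stroke→J2  (Se1 (Se) sets effort on bond)
β0 stroke→J1  (J2 effort already set via bond 4)
β2 stroke→I1  (common-e at J2 fixed by 4)
β5 stroke→R2  (common-e at J2 fixed by 4)
β3 stroke→J1  (C1 outputs effort q/C1)
β1 stroke→R1  (closing 1-jn rule on J1)

bond 0 stroke at J1
bond 1 stroke at R1
bond 2 stroke at I1
bond 3 stroke at J1
bond 4 stroke at J2
bond 5 stroke at R2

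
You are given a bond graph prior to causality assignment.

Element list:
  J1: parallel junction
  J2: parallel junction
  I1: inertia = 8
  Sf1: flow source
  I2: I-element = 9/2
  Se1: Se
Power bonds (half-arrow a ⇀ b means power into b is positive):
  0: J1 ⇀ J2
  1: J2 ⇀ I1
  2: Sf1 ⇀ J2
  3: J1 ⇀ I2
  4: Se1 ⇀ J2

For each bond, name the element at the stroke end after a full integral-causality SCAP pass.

β2 stroke→Sf1  (Sf1: flow source, stroke at near end)
β4 stroke→J2  (Se1 (Se) sets effort on bond)
β0 stroke→J1  (J2: bond 4 brought effort, rest push out)
β1 stroke→I1  (J2: bond 4 brought effort, rest push out)
β3 stroke→I2  (J1: bond 0 brought effort, rest push out)

b0 →J1
b1 →I1
b2 →Sf1
b3 →I2
b4 →J2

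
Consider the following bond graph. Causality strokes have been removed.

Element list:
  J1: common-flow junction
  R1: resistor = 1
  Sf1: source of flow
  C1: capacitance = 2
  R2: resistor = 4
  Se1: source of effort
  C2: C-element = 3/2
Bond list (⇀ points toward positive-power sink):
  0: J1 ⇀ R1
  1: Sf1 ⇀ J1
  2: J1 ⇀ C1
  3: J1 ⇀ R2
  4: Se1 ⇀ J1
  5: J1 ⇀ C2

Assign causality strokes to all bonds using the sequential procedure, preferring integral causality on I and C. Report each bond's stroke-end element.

b0 →J1
b1 →Sf1
b2 →J1
b3 →J1
b4 →J1
b5 →J1

β1 →Sf1  (source Sf1 imposes f)
β4 →J1  (Se1 (Se) sets effort on bond)
β0 →J1  (J1: bond 1 brought flow, rest push out)
β2 →J1  (common-f at J1 fixed by 1)
β3 →J1  (J1: bond 1 brought flow, rest push out)
β5 →J1  (common-f at J1 fixed by 1)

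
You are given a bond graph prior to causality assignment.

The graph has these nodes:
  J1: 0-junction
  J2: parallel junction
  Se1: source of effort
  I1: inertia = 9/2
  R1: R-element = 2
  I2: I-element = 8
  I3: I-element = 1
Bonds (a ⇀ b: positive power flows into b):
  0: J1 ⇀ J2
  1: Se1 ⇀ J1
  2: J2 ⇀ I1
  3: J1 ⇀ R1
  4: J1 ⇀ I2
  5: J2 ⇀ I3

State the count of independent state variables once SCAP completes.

3  (I1, I2, I3 all integral)

#1 →J1  (Se1 (Se) sets effort on bond)
#0 →J2  (0-jn J1 has e-setter on 1)
#3 →R1  (common-e at J1 fixed by 1)
#4 →I2  (J1: bond 1 brought effort, rest push out)
#2 →I1  (J2: bond 0 brought effort, rest push out)
#5 →I3  (J2: bond 0 brought effort, rest push out)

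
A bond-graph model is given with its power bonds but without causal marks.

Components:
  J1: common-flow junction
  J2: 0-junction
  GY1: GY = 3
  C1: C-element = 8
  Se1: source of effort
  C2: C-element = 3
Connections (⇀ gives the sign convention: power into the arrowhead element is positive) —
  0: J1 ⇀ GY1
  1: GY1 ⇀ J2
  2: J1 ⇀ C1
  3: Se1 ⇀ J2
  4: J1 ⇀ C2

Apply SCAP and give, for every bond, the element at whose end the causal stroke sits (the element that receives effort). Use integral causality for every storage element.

b3 stroke→J2  (source Se1 imposes e)
b1 stroke→GY1  (common-e at J2 fixed by 3)
b0 stroke→GY1  (GY GY1: same side as bond 1)
b2 stroke→J1  (1-jn J1 has f-setter on 0)
b4 stroke→J1  (J1 flow already set via bond 0)

β0 →GY1
β1 →GY1
β2 →J1
β3 →J2
β4 →J1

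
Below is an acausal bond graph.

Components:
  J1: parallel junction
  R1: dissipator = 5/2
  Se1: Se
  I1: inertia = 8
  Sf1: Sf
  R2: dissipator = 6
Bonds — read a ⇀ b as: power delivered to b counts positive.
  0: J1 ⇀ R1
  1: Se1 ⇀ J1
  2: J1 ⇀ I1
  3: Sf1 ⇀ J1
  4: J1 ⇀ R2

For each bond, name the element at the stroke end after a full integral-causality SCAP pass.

b1 stroke→J1  (Se1 fixes effort; stroke away)
b3 stroke→Sf1  (Sf1: flow source, stroke at near end)
b0 stroke→R1  (0-jn J1 has e-setter on 1)
b2 stroke→I1  (J1 effort already set via bond 1)
b4 stroke→R2  (common-e at J1 fixed by 1)

b0 →R1
b1 →J1
b2 →I1
b3 →Sf1
b4 →R2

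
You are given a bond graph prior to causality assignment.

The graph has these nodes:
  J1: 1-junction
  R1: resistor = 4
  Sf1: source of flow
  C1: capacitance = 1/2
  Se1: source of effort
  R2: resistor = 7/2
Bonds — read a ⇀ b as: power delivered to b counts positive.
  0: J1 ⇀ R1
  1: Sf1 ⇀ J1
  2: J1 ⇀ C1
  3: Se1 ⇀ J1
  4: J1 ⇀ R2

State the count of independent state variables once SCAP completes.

1  (C1 all integral)

b1 →Sf1  (source Sf1 imposes f)
b3 →J1  (Se1: effort source, stroke at far end)
b0 →J1  (1-jn J1 has f-setter on 1)
b2 →J1  (J1: bond 1 brought flow, rest push out)
b4 →J1  (1-jn J1 has f-setter on 1)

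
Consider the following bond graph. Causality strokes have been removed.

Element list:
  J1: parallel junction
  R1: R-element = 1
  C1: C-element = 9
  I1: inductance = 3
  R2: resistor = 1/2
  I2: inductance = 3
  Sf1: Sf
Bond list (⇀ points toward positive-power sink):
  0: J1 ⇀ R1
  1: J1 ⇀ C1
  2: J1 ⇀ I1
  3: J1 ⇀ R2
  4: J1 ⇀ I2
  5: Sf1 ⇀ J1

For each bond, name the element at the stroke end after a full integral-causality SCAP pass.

#0 →R1
#1 →J1
#2 →I1
#3 →R2
#4 →I2
#5 →Sf1

bond 5 stroke→Sf1  (Sf1 (Sf) sets flow on bond)
bond 1 stroke→J1  (prefer integral on C1)
bond 0 stroke→R1  (J1 effort already set via bond 1)
bond 2 stroke→I1  (common-e at J1 fixed by 1)
bond 3 stroke→R2  (common-e at J1 fixed by 1)
bond 4 stroke→I2  (common-e at J1 fixed by 1)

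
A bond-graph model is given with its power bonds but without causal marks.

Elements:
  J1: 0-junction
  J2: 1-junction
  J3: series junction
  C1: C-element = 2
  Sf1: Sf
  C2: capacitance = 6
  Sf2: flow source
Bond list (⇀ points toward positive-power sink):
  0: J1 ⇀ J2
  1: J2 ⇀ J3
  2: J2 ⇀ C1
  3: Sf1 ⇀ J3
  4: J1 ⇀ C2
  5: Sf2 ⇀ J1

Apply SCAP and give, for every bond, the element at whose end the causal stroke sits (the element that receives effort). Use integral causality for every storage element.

β0 stroke→J2
β1 stroke→J3
β2 stroke→J2
β3 stroke→Sf1
β4 stroke→J1
β5 stroke→Sf2

β3 |Sf1  (Sf1 fixes flow; stroke at Sf1)
β5 |Sf2  (Sf2: flow source, stroke at near end)
β1 |J3  (common-f at J3 fixed by 3)
β0 |J2  (common-f at J2 fixed by 1)
β2 |J2  (common-f at J2 fixed by 1)
β4 |J1  (J1: last free bond brings effort in)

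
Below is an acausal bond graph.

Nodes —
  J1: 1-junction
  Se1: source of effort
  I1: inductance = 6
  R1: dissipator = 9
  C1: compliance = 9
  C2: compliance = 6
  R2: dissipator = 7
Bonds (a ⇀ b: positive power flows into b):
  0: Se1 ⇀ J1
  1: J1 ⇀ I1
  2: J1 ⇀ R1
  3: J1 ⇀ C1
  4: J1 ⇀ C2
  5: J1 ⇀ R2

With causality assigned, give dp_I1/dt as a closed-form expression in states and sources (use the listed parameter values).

dp_I1/dt = E_Se1 - 8*p_I1/3 - q_C1/9 - q_C2/6

#0 |J1  (Se1 (Se) sets effort on bond)
#1 |I1  (prefer integral on I1)
#2 |J1  (J1 flow already set via bond 1)
#3 |J1  (J1: bond 1 brought flow, rest push out)
#4 |J1  (J1: bond 1 brought flow, rest push out)
#5 |J1  (1-jn J1 has f-setter on 1)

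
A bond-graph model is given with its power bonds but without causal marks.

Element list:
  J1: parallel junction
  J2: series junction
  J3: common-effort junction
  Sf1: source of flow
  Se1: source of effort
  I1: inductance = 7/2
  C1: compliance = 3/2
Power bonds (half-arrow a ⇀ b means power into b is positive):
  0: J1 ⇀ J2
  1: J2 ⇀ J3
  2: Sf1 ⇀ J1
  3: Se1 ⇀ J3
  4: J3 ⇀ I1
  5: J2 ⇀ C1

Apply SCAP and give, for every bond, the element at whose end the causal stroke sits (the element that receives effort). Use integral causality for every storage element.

#2 →Sf1  (Sf1: flow source, stroke at near end)
#3 →J3  (source Se1 imposes e)
#0 →J1  (closing 0-jn rule on J1)
#1 →J2  (1-jn J2 has f-setter on 0)
#5 →J2  (1-jn J2 has f-setter on 0)
#4 →I1  (J3: bond 3 brought effort, rest push out)

#0 stroke at J1
#1 stroke at J2
#2 stroke at Sf1
#3 stroke at J3
#4 stroke at I1
#5 stroke at J2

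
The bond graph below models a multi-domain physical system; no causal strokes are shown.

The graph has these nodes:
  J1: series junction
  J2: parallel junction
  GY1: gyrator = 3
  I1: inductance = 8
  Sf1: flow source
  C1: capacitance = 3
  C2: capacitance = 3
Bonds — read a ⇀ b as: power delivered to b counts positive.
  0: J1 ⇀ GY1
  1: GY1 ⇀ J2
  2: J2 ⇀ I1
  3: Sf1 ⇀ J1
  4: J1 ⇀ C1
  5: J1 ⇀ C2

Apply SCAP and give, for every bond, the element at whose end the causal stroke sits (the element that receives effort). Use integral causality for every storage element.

#0 stroke→J1
#1 stroke→J2
#2 stroke→I1
#3 stroke→Sf1
#4 stroke→J1
#5 stroke→J1

b3 →Sf1  (Sf1 (Sf) sets flow on bond)
b0 →J1  (J1 flow already set via bond 3)
b4 →J1  (1-jn J1 has f-setter on 3)
b5 →J1  (common-f at J1 fixed by 3)
b1 →J2  (GY1 both-in/both-out from 0)
b2 →I1  (common-e at J2 fixed by 1)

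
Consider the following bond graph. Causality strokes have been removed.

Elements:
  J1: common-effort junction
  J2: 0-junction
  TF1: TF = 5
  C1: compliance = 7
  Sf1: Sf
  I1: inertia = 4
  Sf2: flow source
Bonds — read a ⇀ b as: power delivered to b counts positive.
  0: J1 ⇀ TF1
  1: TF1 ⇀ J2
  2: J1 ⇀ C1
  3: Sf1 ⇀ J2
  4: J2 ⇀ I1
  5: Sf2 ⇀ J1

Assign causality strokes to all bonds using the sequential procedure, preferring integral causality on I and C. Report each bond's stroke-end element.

bond 0 stroke at TF1
bond 1 stroke at J2
bond 2 stroke at J1
bond 3 stroke at Sf1
bond 4 stroke at I1
bond 5 stroke at Sf2

b3 stroke→Sf1  (Sf1 (Sf) sets flow on bond)
b5 stroke→Sf2  (source Sf2 imposes f)
b2 stroke→J1  (C1: C, integral causality)
b0 stroke→TF1  (J1 effort already set via bond 2)
b1 stroke→J2  (TF TF1: opposite of bond 0)
b4 stroke→I1  (J2 effort already set via bond 1)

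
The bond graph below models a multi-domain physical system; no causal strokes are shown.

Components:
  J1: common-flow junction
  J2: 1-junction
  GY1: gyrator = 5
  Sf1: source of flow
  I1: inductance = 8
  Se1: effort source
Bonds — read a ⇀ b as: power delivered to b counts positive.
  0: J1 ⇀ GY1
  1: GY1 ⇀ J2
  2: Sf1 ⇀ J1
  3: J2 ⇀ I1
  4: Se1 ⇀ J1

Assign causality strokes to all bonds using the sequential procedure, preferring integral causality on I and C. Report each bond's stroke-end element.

β2 stroke→Sf1  (Sf1 (Sf) sets flow on bond)
β4 stroke→J1  (Se1 fixes effort; stroke away)
β0 stroke→J1  (common-f at J1 fixed by 2)
β1 stroke→J2  (GY1: gyrator matches bond 0)
β3 stroke→I1  (closing 1-jn rule on J2)

b0 stroke→J1
b1 stroke→J2
b2 stroke→Sf1
b3 stroke→I1
b4 stroke→J1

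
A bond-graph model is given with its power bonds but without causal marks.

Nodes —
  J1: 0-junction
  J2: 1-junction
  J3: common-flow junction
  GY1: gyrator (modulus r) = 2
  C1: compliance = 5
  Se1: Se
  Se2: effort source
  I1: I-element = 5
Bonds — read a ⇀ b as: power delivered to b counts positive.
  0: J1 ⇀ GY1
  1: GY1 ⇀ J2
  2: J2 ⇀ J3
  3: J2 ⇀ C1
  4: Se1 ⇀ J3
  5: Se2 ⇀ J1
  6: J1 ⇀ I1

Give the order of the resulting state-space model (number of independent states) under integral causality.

bond 4 stroke at J3  (Se1: effort source, stroke at far end)
bond 5 stroke at J1  (source Se2 imposes e)
bond 0 stroke at GY1  (J1: bond 5 brought effort, rest push out)
bond 6 stroke at I1  (0-jn J1 has e-setter on 5)
bond 2 stroke at J2  (J3 needs exactly one f-in)
bond 1 stroke at GY1  (GY1: gyrator matches bond 0)
bond 3 stroke at J2  (J2 flow already set via bond 1)

2  (C1, I1 all integral)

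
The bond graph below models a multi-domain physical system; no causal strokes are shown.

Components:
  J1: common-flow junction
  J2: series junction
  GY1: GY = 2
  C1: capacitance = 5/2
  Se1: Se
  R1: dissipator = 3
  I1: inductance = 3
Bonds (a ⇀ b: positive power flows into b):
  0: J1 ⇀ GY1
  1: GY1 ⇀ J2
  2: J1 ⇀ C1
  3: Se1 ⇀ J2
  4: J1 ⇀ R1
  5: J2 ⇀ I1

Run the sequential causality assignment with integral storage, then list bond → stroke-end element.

#3 stroke→J2  (Se1: effort source, stroke at far end)
#2 stroke→J1  (C1 integral (e out))
#5 stroke→I1  (I1 integral (f out))
#1 stroke→J2  (1-jn J2 has f-setter on 5)
#0 stroke→J1  (GY1: gyrator matches bond 1)
#4 stroke→R1  (closing 1-jn rule on J1)

b0 stroke at J1
b1 stroke at J2
b2 stroke at J1
b3 stroke at J2
b4 stroke at R1
b5 stroke at I1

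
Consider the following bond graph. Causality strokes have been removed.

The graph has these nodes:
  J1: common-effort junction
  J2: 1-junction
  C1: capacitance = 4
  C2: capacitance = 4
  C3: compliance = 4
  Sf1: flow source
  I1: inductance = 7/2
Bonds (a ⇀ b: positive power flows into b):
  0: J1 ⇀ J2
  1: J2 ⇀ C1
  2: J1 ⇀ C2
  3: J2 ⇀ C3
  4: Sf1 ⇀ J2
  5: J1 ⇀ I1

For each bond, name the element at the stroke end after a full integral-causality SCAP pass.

β4 |Sf1  (Sf1: flow source, stroke at near end)
β0 |J2  (common-f at J2 fixed by 4)
β1 |J2  (common-f at J2 fixed by 4)
β3 |J2  (1-jn J2 has f-setter on 4)
β2 |J1  (C2: C, integral causality)
β5 |I1  (common-e at J1 fixed by 2)

b0 →J2
b1 →J2
b2 →J1
b3 →J2
b4 →Sf1
b5 →I1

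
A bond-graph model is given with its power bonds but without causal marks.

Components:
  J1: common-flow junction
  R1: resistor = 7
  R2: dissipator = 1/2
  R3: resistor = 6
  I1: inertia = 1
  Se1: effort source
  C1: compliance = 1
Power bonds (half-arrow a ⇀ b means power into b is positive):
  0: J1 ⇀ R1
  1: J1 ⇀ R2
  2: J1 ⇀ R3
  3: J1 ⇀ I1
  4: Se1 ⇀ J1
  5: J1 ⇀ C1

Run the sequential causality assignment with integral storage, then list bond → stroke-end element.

β4 →J1  (Se1: effort source, stroke at far end)
β3 →I1  (prefer integral on I1)
β0 →J1  (common-f at J1 fixed by 3)
β1 →J1  (common-f at J1 fixed by 3)
β2 →J1  (J1: bond 3 brought flow, rest push out)
β5 →J1  (common-f at J1 fixed by 3)

b0 →J1
b1 →J1
b2 →J1
b3 →I1
b4 →J1
b5 →J1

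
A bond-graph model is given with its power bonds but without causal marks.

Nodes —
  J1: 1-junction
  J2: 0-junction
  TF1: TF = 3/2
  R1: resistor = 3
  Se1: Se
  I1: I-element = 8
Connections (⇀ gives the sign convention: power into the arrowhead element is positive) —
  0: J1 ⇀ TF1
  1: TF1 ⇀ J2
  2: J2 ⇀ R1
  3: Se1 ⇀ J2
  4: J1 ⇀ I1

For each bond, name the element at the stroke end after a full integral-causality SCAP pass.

b3 |J2  (Se1 (Se) sets effort on bond)
b1 |TF1  (J2 effort already set via bond 3)
b2 |R1  (J2 effort already set via bond 3)
b0 |J1  (TF1 one-in-one-out from 1)
b4 |I1  (closing 1-jn rule on J1)

β0 |J1
β1 |TF1
β2 |R1
β3 |J2
β4 |I1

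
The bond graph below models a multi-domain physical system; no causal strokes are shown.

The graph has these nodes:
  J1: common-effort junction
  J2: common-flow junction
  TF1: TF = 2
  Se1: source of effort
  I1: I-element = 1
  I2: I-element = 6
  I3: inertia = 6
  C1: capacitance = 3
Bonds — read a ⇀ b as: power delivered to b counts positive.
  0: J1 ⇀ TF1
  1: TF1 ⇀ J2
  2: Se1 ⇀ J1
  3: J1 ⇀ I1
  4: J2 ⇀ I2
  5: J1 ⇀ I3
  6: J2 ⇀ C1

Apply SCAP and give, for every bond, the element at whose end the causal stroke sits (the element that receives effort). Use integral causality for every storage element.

b2 stroke at J1  (Se1 (Se) sets effort on bond)
b0 stroke at TF1  (common-e at J1 fixed by 2)
b3 stroke at I1  (J1 effort already set via bond 2)
b5 stroke at I3  (0-jn J1 has e-setter on 2)
b1 stroke at J2  (through TF1, causality passes straight; one stroke at TF1)
b4 stroke at I2  (I2: I, integral causality)
b6 stroke at J2  (J2 flow already set via bond 4)

b0 stroke→TF1
b1 stroke→J2
b2 stroke→J1
b3 stroke→I1
b4 stroke→I2
b5 stroke→I3
b6 stroke→J2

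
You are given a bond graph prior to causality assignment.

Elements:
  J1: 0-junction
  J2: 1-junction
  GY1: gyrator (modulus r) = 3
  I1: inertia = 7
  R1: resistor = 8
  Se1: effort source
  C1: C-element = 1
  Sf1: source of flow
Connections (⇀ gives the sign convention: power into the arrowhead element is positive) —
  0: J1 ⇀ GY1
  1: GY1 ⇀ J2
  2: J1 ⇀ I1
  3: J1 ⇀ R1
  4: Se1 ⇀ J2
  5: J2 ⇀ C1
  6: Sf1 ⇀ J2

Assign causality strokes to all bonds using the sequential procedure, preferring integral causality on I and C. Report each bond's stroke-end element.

#0 |J1
#1 |J2
#2 |I1
#3 |R1
#4 |J2
#5 |J2
#6 |Sf1

bond 4 →J2  (Se1 fixes effort; stroke away)
bond 6 →Sf1  (Sf1: flow source, stroke at near end)
bond 1 →J2  (J2: bond 6 brought flow, rest push out)
bond 5 →J2  (J2 flow already set via bond 6)
bond 0 →J1  (through GY1, causality inverts; strokes same side of GY1)
bond 2 →I1  (J1 effort already set via bond 0)
bond 3 →R1  (J1 effort already set via bond 0)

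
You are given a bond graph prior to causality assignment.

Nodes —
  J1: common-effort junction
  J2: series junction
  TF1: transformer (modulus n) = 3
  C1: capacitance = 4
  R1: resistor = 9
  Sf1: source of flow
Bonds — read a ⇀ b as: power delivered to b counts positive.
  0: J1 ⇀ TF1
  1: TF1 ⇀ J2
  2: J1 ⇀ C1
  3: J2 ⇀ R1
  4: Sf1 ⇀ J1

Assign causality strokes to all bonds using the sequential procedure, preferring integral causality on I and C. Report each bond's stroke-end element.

bond 0 stroke at TF1
bond 1 stroke at J2
bond 2 stroke at J1
bond 3 stroke at R1
bond 4 stroke at Sf1

bond 4 |Sf1  (Sf1 (Sf) sets flow on bond)
bond 2 |J1  (C1: C, integral causality)
bond 0 |TF1  (J1: bond 2 brought effort, rest push out)
bond 1 |J2  (through TF1, causality passes straight; one stroke at TF1)
bond 3 |R1  (only one flow-in slot at J2)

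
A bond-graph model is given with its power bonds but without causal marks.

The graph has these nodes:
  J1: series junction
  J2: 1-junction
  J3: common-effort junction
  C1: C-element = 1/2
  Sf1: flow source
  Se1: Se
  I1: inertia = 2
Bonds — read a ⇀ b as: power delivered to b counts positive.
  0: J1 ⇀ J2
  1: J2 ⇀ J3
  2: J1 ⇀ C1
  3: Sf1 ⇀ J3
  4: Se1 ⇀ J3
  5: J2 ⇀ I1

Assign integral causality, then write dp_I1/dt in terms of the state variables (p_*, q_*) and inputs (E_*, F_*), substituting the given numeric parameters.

dp_I1/dt = -E_Se1 - 2*q_C1

β3 stroke at Sf1  (Sf1: flow source, stroke at near end)
β4 stroke at J3  (Se1 fixes effort; stroke away)
β1 stroke at J2  (J3 effort already set via bond 4)
β2 stroke at J1  (C1 integral (e out))
β0 stroke at J2  (only one flow-in slot at J1)
β5 stroke at I1  (only one flow-in slot at J2)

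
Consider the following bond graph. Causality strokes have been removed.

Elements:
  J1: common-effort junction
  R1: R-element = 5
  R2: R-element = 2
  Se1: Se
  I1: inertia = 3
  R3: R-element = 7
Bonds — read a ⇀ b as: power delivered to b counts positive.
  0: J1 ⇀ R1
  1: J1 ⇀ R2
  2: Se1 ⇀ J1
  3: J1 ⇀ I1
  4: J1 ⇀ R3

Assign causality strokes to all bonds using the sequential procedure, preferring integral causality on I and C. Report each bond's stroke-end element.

β2 stroke→J1  (Se1 (Se) sets effort on bond)
β0 stroke→R1  (J1 effort already set via bond 2)
β1 stroke→R2  (0-jn J1 has e-setter on 2)
β3 stroke→I1  (J1 effort already set via bond 2)
β4 stroke→R3  (J1 effort already set via bond 2)

b0 →R1
b1 →R2
b2 →J1
b3 →I1
b4 →R3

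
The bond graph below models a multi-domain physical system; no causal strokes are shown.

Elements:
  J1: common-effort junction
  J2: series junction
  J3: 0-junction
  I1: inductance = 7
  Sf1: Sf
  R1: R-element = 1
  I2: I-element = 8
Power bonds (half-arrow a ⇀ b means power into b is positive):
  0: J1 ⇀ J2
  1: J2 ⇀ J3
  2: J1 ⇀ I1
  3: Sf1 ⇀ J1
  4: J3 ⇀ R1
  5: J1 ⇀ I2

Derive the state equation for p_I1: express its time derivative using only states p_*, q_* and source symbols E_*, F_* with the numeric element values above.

dp_I1/dt = F_Sf1 - p_I1/7 - p_I2/8

#3 →Sf1  (Sf1: flow source, stroke at near end)
#2 →I1  (I1: I, integral causality)
#5 →I2  (prefer integral on I2)
#0 →J1  (closing 0-jn rule on J1)
#1 →J2  (J2 flow already set via bond 0)
#4 →J3  (J3 needs exactly one e-in)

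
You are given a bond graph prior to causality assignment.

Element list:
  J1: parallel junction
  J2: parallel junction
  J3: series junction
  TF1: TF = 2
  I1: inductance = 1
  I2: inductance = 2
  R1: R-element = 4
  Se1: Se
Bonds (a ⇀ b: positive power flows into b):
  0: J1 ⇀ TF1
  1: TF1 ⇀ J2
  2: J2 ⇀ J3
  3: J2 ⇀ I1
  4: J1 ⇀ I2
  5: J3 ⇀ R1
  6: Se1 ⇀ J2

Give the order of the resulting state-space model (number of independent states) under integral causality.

2  (I1, I2 all integral)

β6 stroke at J2  (source Se1 imposes e)
β1 stroke at TF1  (J2 effort already set via bond 6)
β2 stroke at J3  (J2 effort already set via bond 6)
β3 stroke at I1  (0-jn J2 has e-setter on 6)
β5 stroke at R1  (J3: last free bond brings flow in)
β0 stroke at J1  (through TF1, causality passes straight; one stroke at TF1)
β4 stroke at I2  (common-e at J1 fixed by 0)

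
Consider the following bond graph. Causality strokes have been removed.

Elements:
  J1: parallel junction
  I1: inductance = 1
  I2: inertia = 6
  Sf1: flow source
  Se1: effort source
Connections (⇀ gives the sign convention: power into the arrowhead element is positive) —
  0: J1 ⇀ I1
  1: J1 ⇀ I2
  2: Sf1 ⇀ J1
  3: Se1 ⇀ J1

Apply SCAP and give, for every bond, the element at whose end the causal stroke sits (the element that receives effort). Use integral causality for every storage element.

β2 →Sf1  (Sf1: flow source, stroke at near end)
β3 →J1  (Se1 fixes effort; stroke away)
β0 →I1  (0-jn J1 has e-setter on 3)
β1 →I2  (common-e at J1 fixed by 3)

b0 |I1
b1 |I2
b2 |Sf1
b3 |J1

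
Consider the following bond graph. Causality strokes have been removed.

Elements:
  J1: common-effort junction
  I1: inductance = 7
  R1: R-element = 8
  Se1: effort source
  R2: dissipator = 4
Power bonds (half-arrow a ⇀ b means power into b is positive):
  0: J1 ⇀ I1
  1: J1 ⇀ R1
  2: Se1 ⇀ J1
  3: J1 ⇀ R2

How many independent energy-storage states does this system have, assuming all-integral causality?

b2 →J1  (Se1 fixes effort; stroke away)
b0 →I1  (J1: bond 2 brought effort, rest push out)
b1 →R1  (0-jn J1 has e-setter on 2)
b3 →R2  (common-e at J1 fixed by 2)

1  (I1 all integral)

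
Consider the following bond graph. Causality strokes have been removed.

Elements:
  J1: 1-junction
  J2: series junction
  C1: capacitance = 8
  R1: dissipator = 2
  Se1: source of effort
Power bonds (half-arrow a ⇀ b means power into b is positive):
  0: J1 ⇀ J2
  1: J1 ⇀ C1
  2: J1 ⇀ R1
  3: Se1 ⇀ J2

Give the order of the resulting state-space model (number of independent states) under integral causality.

1  (C1 all integral)

β3 stroke at J2  (Se1: effort source, stroke at far end)
β0 stroke at J1  (only one flow-in slot at J2)
β1 stroke at J1  (C1: C, integral causality)
β2 stroke at R1  (only one flow-in slot at J1)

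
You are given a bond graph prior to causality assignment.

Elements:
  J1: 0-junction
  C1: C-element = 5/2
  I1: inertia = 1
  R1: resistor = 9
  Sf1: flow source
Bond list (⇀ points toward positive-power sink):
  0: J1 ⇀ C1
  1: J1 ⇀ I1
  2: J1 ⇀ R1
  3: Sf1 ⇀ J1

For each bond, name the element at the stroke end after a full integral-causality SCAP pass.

bond 0 stroke→J1
bond 1 stroke→I1
bond 2 stroke→R1
bond 3 stroke→Sf1

b3 →Sf1  (Sf1 fixes flow; stroke at Sf1)
b0 →J1  (C1 outputs effort q/C1)
b1 →I1  (J1 effort already set via bond 0)
b2 →R1  (J1: bond 0 brought effort, rest push out)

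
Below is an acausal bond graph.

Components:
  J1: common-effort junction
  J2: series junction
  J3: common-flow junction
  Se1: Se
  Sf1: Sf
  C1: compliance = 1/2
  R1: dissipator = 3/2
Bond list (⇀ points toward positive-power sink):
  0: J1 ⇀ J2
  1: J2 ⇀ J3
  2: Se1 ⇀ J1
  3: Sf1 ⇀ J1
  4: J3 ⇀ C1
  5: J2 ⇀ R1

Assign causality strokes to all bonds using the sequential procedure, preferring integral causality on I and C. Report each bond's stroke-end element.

b0 →J2
b1 →J2
b2 →J1
b3 →Sf1
b4 →J3
b5 →R1

b2 stroke→J1  (Se1: effort source, stroke at far end)
b3 stroke→Sf1  (Sf1 fixes flow; stroke at Sf1)
b0 stroke→J2  (0-jn J1 has e-setter on 2)
b4 stroke→J3  (C1: C, integral causality)
b1 stroke→J2  (closing 1-jn rule on J3)
b5 stroke→R1  (only one flow-in slot at J2)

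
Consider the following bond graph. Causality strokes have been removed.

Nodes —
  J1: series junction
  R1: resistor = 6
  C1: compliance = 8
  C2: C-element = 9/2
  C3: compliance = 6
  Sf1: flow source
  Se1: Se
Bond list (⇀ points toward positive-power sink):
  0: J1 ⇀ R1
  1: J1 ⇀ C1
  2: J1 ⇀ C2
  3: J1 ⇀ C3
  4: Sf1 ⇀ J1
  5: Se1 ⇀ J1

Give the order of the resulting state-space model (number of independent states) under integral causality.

3  (C1, C2, C3 all integral)

b4 stroke→Sf1  (source Sf1 imposes f)
b5 stroke→J1  (source Se1 imposes e)
b0 stroke→J1  (common-f at J1 fixed by 4)
b1 stroke→J1  (J1: bond 4 brought flow, rest push out)
b2 stroke→J1  (common-f at J1 fixed by 4)
b3 stroke→J1  (common-f at J1 fixed by 4)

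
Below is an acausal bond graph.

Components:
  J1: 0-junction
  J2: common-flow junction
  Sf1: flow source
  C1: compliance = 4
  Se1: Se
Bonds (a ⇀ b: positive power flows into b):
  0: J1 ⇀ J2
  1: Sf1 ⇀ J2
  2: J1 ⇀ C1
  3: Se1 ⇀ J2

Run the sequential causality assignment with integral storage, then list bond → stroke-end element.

bond 0 |J2
bond 1 |Sf1
bond 2 |J1
bond 3 |J2

b1 stroke at Sf1  (source Sf1 imposes f)
b3 stroke at J2  (Se1 fixes effort; stroke away)
b0 stroke at J2  (common-f at J2 fixed by 1)
b2 stroke at J1  (only one effort-in slot at J1)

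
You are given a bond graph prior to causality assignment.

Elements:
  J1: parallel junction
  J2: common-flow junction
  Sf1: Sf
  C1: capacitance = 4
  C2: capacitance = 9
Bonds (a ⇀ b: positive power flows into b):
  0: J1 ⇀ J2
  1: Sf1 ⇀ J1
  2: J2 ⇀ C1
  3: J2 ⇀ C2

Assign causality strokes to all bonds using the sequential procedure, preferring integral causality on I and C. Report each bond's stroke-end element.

#0 stroke at J1
#1 stroke at Sf1
#2 stroke at J2
#3 stroke at J2

β1 |Sf1  (Sf1 (Sf) sets flow on bond)
β0 |J1  (J1 needs exactly one e-in)
β2 |J2  (J2: bond 0 brought flow, rest push out)
β3 |J2  (1-jn J2 has f-setter on 0)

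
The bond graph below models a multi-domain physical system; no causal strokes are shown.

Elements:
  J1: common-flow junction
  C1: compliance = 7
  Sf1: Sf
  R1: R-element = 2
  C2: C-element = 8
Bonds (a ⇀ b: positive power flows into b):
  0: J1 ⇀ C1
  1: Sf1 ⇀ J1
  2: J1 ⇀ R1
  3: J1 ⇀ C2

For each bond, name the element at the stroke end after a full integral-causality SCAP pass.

b0 stroke at J1
b1 stroke at Sf1
b2 stroke at J1
b3 stroke at J1

b1 stroke→Sf1  (source Sf1 imposes f)
b0 stroke→J1  (J1 flow already set via bond 1)
b2 stroke→J1  (1-jn J1 has f-setter on 1)
b3 stroke→J1  (J1 flow already set via bond 1)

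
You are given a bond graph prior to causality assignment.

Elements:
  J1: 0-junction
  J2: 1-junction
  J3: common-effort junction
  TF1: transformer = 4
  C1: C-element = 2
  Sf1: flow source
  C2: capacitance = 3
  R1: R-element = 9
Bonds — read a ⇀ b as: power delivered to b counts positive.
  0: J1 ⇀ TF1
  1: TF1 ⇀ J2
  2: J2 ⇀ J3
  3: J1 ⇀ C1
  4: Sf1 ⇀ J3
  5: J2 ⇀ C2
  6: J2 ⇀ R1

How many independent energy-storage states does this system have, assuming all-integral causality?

2  (C1, C2 all integral)

#4 |Sf1  (source Sf1 imposes f)
#2 |J3  (J3: last free bond brings effort in)
#1 |J2  (J2 flow already set via bond 2)
#5 |J2  (J2 flow already set via bond 2)
#6 |J2  (J2: bond 2 brought flow, rest push out)
#0 |TF1  (TF1: transformer flips bond 1)
#3 |J1  (J1: last free bond brings effort in)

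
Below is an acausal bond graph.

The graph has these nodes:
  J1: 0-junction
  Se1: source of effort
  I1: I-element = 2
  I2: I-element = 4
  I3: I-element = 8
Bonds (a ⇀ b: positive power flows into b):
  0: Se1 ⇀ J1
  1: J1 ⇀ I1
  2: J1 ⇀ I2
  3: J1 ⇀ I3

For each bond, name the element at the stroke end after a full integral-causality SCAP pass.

b0 →J1  (Se1: effort source, stroke at far end)
b1 →I1  (J1 effort already set via bond 0)
b2 →I2  (J1: bond 0 brought effort, rest push out)
b3 →I3  (common-e at J1 fixed by 0)

b0 stroke→J1
b1 stroke→I1
b2 stroke→I2
b3 stroke→I3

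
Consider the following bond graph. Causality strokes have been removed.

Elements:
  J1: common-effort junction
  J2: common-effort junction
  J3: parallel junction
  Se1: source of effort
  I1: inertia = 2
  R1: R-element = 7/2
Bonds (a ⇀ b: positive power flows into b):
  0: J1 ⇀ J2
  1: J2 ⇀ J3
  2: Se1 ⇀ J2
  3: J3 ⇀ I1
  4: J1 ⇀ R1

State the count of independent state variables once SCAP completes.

b2 |J2  (Se1 (Se) sets effort on bond)
b0 |J1  (J2 effort already set via bond 2)
b1 |J3  (J2 effort already set via bond 2)
b3 |I1  (0-jn J3 has e-setter on 1)
b4 |R1  (J1 effort already set via bond 0)

1  (I1 all integral)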